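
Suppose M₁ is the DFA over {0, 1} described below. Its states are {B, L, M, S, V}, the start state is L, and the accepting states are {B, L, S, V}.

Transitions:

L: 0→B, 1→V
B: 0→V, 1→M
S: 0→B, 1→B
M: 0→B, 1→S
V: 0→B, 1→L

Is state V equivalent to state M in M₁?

No

Initial partition by acceptance: {B,L,S,V} | {M}.
Refine {B,L,S,V} on symbol 1: members go to different blocks, giving {L,S,V} and {B}.
Split {L,S,V} by δ(·,1) → {L,V} and {S}.
Stable partition: {L,V} | {M} | {B} | {S} — 4 equivalence classes.
V and M end up in different blocks, so they are distinguishable. For instance, the string 'ε' is accepted from only V.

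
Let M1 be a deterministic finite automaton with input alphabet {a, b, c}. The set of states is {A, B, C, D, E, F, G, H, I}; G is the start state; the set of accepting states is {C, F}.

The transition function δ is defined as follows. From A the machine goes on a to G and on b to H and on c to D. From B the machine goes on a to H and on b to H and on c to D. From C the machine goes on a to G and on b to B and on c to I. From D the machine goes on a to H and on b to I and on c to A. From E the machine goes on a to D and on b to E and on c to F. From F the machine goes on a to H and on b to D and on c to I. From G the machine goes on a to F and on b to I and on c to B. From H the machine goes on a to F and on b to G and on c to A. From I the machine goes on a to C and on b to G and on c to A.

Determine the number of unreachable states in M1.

1

Starting at G and following transitions, the reachable set is {A, B, C, D, F, G, H, I}. That leaves E unreachable — 1 in total.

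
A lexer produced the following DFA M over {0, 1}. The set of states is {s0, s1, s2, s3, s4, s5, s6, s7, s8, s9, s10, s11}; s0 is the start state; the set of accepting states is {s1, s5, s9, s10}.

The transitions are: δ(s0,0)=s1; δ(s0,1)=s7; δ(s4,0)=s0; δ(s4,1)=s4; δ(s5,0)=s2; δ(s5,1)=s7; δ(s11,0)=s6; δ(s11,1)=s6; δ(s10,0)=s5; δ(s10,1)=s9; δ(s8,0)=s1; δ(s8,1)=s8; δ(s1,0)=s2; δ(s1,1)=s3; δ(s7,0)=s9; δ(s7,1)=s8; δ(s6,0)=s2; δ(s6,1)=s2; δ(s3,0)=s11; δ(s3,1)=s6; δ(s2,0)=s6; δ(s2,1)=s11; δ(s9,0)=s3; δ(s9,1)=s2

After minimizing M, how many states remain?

First remove the unreachable states {s4,s5,s10}; 9 states remain.
P0 = {s1,s9} | {s0,s2,s3,s6,s7,s8,s11}.
Refine {s0,s2,s3,s6,s7,s8,s11} on symbol 0: members go to different blocks, giving {s2,s3,s6,s11} and {s0,s7,s8}.
The partition is now stable with 3 blocks: {s1,s9} | {s2,s3,s6,s11} | {s0,s7,s8}.

3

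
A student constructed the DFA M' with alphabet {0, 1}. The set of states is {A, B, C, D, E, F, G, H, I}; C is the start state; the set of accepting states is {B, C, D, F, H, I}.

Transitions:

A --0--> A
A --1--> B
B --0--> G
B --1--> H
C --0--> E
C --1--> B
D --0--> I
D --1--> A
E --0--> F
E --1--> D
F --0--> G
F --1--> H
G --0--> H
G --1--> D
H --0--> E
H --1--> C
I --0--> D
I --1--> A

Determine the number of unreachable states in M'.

0

Exploring from C, all states are eventually visited, so none are unreachable.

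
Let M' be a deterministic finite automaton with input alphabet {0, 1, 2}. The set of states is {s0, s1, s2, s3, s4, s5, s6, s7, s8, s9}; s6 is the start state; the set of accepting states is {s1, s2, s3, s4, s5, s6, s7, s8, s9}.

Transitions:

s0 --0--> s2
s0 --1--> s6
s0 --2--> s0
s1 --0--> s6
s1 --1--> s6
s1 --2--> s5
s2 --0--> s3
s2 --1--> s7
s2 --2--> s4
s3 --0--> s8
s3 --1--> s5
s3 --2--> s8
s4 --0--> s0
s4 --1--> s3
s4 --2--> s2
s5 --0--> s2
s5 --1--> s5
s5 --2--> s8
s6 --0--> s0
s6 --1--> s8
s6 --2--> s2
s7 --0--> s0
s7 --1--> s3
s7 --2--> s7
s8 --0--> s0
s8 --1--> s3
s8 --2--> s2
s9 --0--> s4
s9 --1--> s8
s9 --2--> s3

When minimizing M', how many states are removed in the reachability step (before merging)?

2

No path from s6 leads to s1, s9; the other 8 states are all reachable.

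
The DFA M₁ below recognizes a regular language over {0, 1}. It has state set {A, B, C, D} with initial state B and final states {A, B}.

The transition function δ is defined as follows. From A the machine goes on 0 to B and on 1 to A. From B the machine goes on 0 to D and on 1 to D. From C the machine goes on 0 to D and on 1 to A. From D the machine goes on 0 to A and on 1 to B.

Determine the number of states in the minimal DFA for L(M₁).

Reachable states from the start: {A,B,D}. Unreachable: {C} — drop them.
Initial partition by acceptance: {A,B} | {D}.
On input 0, block {A,B} splits into {A} and {B}.
No further refinement is possible. Final partition (3 blocks): {A} | {D} | {B}.

3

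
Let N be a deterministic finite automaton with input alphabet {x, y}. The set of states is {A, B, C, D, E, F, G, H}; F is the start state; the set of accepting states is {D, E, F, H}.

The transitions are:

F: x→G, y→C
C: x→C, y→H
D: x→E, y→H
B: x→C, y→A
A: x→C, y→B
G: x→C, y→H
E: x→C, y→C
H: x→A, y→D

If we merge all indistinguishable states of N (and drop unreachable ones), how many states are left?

5

Every state is reachable, so we keep all 8.
Start with accepting vs non-accepting: {D,E,F,H} | {A,B,C,G}.
Split {D,E,F,H} by δ(·,x) → {E,F,H} and {D}.
Refine {E,F,H} on symbol y: members go to different blocks, giving {E,F} and {H}.
Split {A,B,C,G} by δ(·,y) → {A,B} and {C,G}.
Stable partition: {E,F} | {A,B} | {D} | {H} | {C,G} — 5 equivalence classes.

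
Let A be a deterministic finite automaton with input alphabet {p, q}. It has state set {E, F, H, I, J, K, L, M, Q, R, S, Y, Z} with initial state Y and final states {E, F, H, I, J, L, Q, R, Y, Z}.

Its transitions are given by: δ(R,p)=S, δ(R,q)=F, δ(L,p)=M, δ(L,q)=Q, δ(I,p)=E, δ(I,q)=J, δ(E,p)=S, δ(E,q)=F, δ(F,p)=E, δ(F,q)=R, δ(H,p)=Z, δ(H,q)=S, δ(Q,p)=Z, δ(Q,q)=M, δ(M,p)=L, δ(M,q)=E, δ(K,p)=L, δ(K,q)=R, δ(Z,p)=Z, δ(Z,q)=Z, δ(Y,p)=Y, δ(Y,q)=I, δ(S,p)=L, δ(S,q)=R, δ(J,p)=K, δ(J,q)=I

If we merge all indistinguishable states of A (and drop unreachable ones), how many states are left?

7

States {H} cannot be reached from the start state, so discard them.
Initial partition by acceptance: {E,F,I,J,L,Q,R,Y,Z} | {K,M,S}.
On input p, block {E,F,I,J,L,Q,R,Y,Z} splits into {F,I,Q,Y,Z} and {E,J,L,R}.
Refine {F,I,Q,Y,Z} on symbol p: members go to different blocks, giving {Q,Y,Z} and {F,I}.
On input q, block {Q,Y,Z} splits into {Z} and {Q} and {Y}.
On input q, block {E,J,L,R} splits into {E,J,R} and {L}.
No further refinement is possible. Final partition (7 blocks): {Z} | {K,M,S} | {E,J,R} | {F,I} | {Q} | {Y} | {L}.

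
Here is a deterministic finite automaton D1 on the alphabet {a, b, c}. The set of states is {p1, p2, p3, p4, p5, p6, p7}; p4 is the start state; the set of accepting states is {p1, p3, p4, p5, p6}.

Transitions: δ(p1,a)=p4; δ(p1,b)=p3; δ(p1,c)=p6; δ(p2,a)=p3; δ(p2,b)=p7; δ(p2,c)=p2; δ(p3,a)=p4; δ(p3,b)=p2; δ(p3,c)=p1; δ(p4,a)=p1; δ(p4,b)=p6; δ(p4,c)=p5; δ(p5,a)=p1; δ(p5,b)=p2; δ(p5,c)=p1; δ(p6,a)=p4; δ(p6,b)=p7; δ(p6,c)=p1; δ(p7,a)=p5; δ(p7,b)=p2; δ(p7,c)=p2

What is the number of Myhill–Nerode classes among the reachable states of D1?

3

Every state is reachable, so we keep all 7.
P0 = {p1,p3,p4,p5,p6} | {p2,p7}.
On input b, block {p1,p3,p4,p5,p6} splits into {p3,p5,p6} and {p1,p4}.
No further refinement is possible. Final partition (3 blocks): {p3,p5,p6} | {p2,p7} | {p1,p4}.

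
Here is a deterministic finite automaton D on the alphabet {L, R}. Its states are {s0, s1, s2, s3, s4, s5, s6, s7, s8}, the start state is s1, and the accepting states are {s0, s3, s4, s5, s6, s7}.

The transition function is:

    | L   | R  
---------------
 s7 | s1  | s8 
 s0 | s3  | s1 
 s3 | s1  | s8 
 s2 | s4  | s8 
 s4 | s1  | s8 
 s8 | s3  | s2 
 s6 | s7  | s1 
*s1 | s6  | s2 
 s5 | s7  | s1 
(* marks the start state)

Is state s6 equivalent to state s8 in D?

No

First remove the unreachable states {s0,s5}; 7 states remain.
Initial partition by acceptance: {s3,s4,s6,s7} | {s1,s2,s8}.
Split {s3,s4,s6,s7} by δ(·,L) → {s3,s4,s7} and {s6}.
Refine {s1,s2,s8} on symbol L: members go to different blocks, giving {s2,s8} and {s1}.
The partition is now stable with 4 blocks: {s3,s4,s7} | {s2,s8} | {s6} | {s1}.
s6 and s8 end up in different blocks, so they are distinguishable. For instance, the string 'ε' is accepted from only s6.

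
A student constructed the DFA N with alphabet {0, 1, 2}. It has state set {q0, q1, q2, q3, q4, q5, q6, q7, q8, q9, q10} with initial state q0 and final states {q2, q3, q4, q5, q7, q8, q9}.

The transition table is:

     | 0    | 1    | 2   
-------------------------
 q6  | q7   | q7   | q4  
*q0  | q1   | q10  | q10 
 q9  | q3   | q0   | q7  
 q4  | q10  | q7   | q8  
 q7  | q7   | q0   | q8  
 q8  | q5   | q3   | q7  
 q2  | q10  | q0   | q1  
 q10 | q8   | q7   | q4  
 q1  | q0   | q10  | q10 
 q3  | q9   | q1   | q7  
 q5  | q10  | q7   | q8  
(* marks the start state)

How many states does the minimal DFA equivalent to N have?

6

Reachable states from the start: {q0,q1,q3,q4,q5,q7,q8,q9,q10}. Unreachable: {q2,q6} — drop them.
Initial partition by acceptance: {q3,q4,q5,q7,q8,q9} | {q0,q1,q10}.
Refine {q3,q4,q5,q7,q8,q9} on symbol 0: members go to different blocks, giving {q3,q7,q8,q9} and {q4,q5}.
Refine {q3,q7,q8,q9} on symbol 0: members go to different blocks, giving {q3,q7,q9} and {q8}.
Split {q3,q7,q9} by δ(·,2) → {q3,q9} and {q7}.
Refine {q0,q1,q10} on symbol 0: members go to different blocks, giving {q0,q1} and {q10}.
No further refinement is possible. Final partition (6 blocks): {q3,q9} | {q0,q1} | {q4,q5} | {q8} | {q7} | {q10}.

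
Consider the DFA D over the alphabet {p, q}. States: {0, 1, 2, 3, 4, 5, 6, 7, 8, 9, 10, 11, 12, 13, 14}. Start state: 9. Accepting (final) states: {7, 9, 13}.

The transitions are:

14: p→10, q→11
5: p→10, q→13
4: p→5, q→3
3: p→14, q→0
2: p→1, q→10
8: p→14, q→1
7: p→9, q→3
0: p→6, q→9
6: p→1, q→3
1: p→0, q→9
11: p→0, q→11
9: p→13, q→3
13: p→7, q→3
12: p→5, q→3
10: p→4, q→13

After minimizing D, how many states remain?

6

States {2,8,12} cannot be reached from the start state, so discard them.
Initial partition by acceptance: {7,9,13} | {0,1,3,4,5,6,10,11,14}.
Refine {0,1,3,4,5,6,10,11,14} on symbol q: members go to different blocks, giving {3,4,6,11,14} and {0,1,5,10}.
On input p, block {3,4,6,11,14} splits into {4,6,11,14} and {3}.
Split {4,6,11,14} by δ(·,q) → {4,6} and {11,14}.
Refine {0,1,5,10} on symbol p: members go to different blocks, giving {0,10} and {1,5}.
Stable partition: {7,9,13} | {4,6} | {0,10} | {3} | {11,14} | {1,5} — 6 equivalence classes.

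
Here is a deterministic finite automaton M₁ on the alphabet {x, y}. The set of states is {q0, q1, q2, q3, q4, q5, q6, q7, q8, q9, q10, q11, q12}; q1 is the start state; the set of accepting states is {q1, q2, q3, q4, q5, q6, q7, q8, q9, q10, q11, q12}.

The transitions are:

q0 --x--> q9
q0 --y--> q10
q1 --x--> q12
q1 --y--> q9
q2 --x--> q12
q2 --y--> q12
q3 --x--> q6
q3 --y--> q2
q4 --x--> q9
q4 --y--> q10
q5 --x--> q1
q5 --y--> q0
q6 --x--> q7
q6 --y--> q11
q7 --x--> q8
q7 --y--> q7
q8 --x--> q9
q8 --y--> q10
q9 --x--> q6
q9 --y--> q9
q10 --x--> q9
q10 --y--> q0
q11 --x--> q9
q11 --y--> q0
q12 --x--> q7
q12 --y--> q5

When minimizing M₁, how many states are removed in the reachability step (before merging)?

Starting at q1 and following transitions, the reachable set is {q0, q1, q5, q6, q7, q8, q9, q10, q11, q12}. That leaves q2, q3, q4 unreachable — 3 in total.

3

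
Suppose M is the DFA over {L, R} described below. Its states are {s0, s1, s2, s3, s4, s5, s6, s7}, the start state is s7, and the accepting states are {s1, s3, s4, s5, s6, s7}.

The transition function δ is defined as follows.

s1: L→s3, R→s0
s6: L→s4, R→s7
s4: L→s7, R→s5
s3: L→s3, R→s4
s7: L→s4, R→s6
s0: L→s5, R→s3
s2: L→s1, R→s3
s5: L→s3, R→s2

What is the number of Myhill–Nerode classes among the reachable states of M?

5

All states are reachable from the start state.
P0 = {s1,s3,s4,s5,s6,s7} | {s0,s2}.
On input R, block {s1,s3,s4,s5,s6,s7} splits into {s3,s4,s6,s7} and {s1,s5}.
Refine {s3,s4,s6,s7} on symbol R: members go to different blocks, giving {s3,s6,s7} and {s4}.
Refine {s3,s6,s7} on symbol L: members go to different blocks, giving {s6,s7} and {s3}.
Stable partition: {s6,s7} | {s0,s2} | {s1,s5} | {s4} | {s3} — 5 equivalence classes.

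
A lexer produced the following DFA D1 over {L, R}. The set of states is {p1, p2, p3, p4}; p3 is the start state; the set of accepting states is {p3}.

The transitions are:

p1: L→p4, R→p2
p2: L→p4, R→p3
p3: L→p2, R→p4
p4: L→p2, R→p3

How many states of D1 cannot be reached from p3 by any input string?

BFS from p3 reaches {p2, p3, p4}; the 1 state(s) p1 are never visited.

1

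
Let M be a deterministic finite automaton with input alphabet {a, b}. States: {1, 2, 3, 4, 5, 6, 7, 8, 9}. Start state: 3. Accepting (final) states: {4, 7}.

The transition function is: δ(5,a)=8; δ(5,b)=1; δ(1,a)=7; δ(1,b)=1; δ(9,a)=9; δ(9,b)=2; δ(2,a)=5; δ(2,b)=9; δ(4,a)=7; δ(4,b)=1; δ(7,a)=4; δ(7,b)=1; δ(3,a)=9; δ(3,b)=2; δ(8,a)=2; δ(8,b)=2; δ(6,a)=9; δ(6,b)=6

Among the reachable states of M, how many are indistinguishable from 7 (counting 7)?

2

First remove the unreachable states {6}; 8 states remain.
P0 = {4,7} | {1,2,3,5,8,9}.
Refine {1,2,3,5,8,9} on symbol a: members go to different blocks, giving {2,3,5,8,9} and {1}.
Refine {2,3,5,8,9} on symbol b: members go to different blocks, giving {2,3,8,9} and {5}.
Refine {2,3,8,9} on symbol a: members go to different blocks, giving {3,8,9} and {2}.
Refine {3,8,9} on symbol a: members go to different blocks, giving {3,9} and {8}.
The partition is now stable with 6 blocks: {4,7} | {3,9} | {1} | {5} | {2} | {8}.
State 7 belongs to the block {4,7}, which has 2 states.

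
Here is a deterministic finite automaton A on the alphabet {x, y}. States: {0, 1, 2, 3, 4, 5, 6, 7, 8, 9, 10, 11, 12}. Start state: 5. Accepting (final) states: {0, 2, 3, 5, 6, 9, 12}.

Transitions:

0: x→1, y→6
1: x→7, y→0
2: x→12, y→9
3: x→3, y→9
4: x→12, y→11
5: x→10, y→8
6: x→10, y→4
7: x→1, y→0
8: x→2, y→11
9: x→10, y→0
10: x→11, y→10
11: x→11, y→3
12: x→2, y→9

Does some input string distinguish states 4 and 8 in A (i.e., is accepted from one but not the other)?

Initial partition by acceptance: {0,2,3,5,6,9,12} | {1,4,7,8,10,11}.
Refine {0,2,3,5,6,9,12} on symbol x: members go to different blocks, giving {0,5,6,9} and {2,3,12}.
Split {0,5,6,9} by δ(·,y) → {0,9} and {5,6}.
On input y, block {0,9} splits into {0} and {9}.
Refine {1,4,7,8,10,11} on symbol x: members go to different blocks, giving {1,7,10,11} and {4,8}.
Refine {1,7,10,11} on symbol y: members go to different blocks, giving {1,7} and {10} and {11}.
Stable partition: {0} | {1,7} | {2,3,12} | {5,6} | {9} | {4,8} | {10} | {11} — 8 equivalence classes.
4 and 8 lie in the same block of the stable partition, so they are equivalent — no string distinguishes them.

No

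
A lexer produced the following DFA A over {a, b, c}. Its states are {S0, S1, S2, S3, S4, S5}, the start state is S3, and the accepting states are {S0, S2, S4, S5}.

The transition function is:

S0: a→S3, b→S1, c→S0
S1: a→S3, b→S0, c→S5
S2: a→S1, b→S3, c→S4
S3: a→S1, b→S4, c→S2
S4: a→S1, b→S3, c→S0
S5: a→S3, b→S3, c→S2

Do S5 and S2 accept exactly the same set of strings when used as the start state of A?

Yes

All states are reachable from the start state.
Start with accepting vs non-accepting: {S0,S2,S4,S5} | {S1,S3}.
Stable partition: {S0,S2,S4,S5} | {S1,S3} — 2 equivalence classes.
S5 and S2 lie in the same block of the stable partition, so they are equivalent — no string distinguishes them.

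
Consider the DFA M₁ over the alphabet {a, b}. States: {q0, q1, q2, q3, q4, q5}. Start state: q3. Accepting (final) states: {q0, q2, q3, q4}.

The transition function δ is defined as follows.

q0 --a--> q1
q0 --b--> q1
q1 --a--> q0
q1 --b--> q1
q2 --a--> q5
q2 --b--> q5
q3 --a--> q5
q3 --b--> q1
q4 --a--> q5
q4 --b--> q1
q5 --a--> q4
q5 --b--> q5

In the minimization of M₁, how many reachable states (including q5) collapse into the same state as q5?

States {q2} cannot be reached from the start state, so discard them.
P0 = {q0,q3,q4} | {q1,q5}.
No further refinement is possible. Final partition (2 blocks): {q0,q3,q4} | {q1,q5}.
State q5 belongs to the block {q1,q5}, which has 2 states.

2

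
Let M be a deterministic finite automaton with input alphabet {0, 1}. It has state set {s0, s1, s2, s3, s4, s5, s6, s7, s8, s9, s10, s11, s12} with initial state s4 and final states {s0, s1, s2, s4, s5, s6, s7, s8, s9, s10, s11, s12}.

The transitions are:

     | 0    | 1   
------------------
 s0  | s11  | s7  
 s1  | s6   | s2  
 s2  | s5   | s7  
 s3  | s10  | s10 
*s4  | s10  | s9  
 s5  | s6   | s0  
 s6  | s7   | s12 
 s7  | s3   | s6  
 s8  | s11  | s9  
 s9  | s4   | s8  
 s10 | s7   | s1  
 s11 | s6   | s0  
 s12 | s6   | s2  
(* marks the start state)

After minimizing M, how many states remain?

8

All states are reachable from the start state.
Initial partition by acceptance: {s0,s1,s2,s4,s5,s6,s7,s8,s9,s10,s11,s12} | {s3}.
Refine {s0,s1,s2,s4,s5,s6,s7,s8,s9,s10,s11,s12} on symbol 0: members go to different blocks, giving {s0,s1,s2,s4,s5,s6,s8,s9,s10,s11,s12} and {s7}.
On input 0, block {s0,s1,s2,s4,s5,s6,s8,s9,s10,s11,s12} splits into {s0,s1,s2,s4,s5,s8,s9,s11,s12} and {s6,s10}.
Split {s0,s1,s2,s4,s5,s8,s9,s11,s12} by δ(·,0) → {s1,s4,s5,s11,s12} and {s0,s2,s8,s9}.
Split {s0,s2,s8,s9} by δ(·,1) → {s0,s2} and {s8,s9}.
On input 1, block {s1,s4,s5,s11,s12} splits into {s1,s5,s11,s12} and {s4}.
Split {s8,s9} by δ(·,0) → {s8} and {s9}.
Stable partition: {s1,s5,s11,s12} | {s3} | {s7} | {s6,s10} | {s0,s2} | {s8} | {s4} | {s9} — 8 equivalence classes.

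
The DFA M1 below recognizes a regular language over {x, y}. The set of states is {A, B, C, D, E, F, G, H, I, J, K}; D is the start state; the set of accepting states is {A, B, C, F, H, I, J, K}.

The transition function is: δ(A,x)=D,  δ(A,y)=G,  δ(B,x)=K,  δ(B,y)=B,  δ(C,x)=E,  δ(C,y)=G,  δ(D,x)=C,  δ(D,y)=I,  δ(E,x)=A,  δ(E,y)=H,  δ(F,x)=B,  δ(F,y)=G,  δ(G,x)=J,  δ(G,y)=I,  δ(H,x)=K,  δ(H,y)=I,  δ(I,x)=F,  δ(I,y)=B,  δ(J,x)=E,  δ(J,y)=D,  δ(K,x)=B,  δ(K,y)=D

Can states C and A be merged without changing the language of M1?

P0 = {A,B,C,F,H,I,J,K} | {D,E,G}.
Refine {A,B,C,F,H,I,J,K} on symbol x: members go to different blocks, giving {B,F,H,I,K} and {A,C,J}.
Refine {B,F,H,I,K} on symbol y: members go to different blocks, giving {B,H,I} and {F,K}.
The partition is now stable with 4 blocks: {B,H,I} | {D,E,G} | {A,C,J} | {F,K}.
C and A lie in the same block of the stable partition, so they are equivalent — no string distinguishes them.

Yes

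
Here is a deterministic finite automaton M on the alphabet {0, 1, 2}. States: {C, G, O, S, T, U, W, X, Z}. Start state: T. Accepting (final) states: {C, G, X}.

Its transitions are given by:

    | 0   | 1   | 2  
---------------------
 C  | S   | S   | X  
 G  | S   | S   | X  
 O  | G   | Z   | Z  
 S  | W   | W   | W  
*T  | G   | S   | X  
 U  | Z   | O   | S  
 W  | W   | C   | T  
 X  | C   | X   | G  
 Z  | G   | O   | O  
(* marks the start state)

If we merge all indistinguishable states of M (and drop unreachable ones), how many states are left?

5

Reachable states from the start: {C,G,S,T,W,X}. Unreachable: {O,U,Z} — drop them.
P0 = {C,G,X} | {S,T,W}.
On input 0, block {C,G,X} splits into {C,G} and {X}.
Refine {S,T,W} on symbol 0: members go to different blocks, giving {S,W} and {T}.
On input 1, block {S,W} splits into {W} and {S}.
The partition is now stable with 5 blocks: {C,G} | {W} | {X} | {T} | {S}.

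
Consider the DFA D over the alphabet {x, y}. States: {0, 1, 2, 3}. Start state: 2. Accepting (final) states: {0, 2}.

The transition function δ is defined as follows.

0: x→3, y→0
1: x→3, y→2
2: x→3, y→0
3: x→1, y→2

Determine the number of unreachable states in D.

0

A breadth-first search from the start state visits every state.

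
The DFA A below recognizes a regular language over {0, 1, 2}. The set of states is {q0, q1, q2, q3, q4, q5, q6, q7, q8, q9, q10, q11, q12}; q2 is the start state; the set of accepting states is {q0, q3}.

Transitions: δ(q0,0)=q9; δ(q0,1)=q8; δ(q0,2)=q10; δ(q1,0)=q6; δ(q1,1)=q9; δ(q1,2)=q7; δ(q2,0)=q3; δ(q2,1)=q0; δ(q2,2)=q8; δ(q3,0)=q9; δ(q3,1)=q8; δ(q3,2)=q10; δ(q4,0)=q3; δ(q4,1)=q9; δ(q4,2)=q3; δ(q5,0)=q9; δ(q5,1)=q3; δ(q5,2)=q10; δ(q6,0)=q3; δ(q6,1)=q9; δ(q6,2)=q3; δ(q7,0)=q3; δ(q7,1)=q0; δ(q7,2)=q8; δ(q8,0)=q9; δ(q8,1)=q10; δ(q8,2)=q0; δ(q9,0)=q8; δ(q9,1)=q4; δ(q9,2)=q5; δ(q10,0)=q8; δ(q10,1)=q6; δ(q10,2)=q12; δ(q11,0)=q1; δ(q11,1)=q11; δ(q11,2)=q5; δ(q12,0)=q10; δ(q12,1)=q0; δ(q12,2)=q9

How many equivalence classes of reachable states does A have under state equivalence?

6

States {q1,q7,q11} cannot be reached from the start state, so discard them.
Initial partition by acceptance: {q0,q3} | {q2,q4,q5,q6,q8,q9,q10,q12}.
Split {q2,q4,q5,q6,q8,q9,q10,q12} by δ(·,0) → {q5,q8,q9,q10,q12} and {q2,q4,q6}.
Refine {q5,q8,q9,q10,q12} on symbol 1: members go to different blocks, giving {q5,q12} and {q9,q10} and {q8}.
Split {q2,q4,q6} by δ(·,1) → {q4,q6} and {q2}.
The partition is now stable with 6 blocks: {q0,q3} | {q5,q12} | {q4,q6} | {q9,q10} | {q8} | {q2}.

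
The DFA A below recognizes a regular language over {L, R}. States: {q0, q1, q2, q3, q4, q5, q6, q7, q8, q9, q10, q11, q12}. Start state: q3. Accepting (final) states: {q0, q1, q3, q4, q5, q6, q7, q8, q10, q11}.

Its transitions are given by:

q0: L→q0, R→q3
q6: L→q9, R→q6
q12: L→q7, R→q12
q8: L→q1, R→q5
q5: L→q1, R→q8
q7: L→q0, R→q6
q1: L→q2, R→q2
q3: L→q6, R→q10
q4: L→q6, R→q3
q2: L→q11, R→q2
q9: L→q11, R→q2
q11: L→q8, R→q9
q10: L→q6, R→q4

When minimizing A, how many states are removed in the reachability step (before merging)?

No path from q3 leads to q0, q7, q12; the other 10 states are all reachable.

3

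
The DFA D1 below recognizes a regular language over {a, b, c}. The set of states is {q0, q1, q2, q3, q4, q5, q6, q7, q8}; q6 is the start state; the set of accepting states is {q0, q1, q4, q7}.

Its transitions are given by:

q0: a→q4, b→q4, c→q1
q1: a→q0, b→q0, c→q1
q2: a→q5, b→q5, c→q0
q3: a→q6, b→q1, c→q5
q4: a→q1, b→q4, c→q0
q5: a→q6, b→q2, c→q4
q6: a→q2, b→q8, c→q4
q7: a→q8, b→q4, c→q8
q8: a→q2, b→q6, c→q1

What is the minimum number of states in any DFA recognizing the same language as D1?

Reachable states from the start: {q0,q1,q2,q4,q5,q6,q8}. Unreachable: {q3,q7} — drop them.
Initial partition by acceptance: {q0,q1,q4} | {q2,q5,q6,q8}.
Stable partition: {q0,q1,q4} | {q2,q5,q6,q8} — 2 equivalence classes.

2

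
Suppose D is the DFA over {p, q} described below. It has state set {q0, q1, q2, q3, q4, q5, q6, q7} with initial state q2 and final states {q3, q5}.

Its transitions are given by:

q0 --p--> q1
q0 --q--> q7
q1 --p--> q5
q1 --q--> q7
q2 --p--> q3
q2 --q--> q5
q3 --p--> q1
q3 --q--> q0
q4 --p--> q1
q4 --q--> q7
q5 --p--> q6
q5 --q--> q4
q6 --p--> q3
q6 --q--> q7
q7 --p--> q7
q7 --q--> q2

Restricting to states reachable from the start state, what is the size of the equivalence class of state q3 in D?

Every state is reachable, so we keep all 8.
P0 = {q3,q5} | {q0,q1,q2,q4,q6,q7}.
Refine {q0,q1,q2,q4,q6,q7} on symbol p: members go to different blocks, giving {q0,q4,q7} and {q1,q2,q6}.
Refine {q0,q4,q7} on symbol p: members go to different blocks, giving {q0,q4} and {q7}.
On input q, block {q1,q2,q6} splits into {q1,q6} and {q2}.
Stable partition: {q3,q5} | {q0,q4} | {q1,q6} | {q7} | {q2} — 5 equivalence classes.
State q3 belongs to the block {q3,q5}, which has 2 states.

2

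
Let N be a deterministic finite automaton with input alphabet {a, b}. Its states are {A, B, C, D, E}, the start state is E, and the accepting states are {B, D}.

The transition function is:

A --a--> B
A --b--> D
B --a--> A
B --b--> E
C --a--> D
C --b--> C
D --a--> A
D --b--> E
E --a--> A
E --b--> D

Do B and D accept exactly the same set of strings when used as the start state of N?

First remove the unreachable states {C}; 4 states remain.
Initial partition by acceptance: {B,D} | {A,E}.
Refine {A,E} on symbol a: members go to different blocks, giving {A} and {E}.
Stable partition: {B,D} | {A} | {E} — 3 equivalence classes.
B and D lie in the same block of the stable partition, so they are equivalent — no string distinguishes them.

Yes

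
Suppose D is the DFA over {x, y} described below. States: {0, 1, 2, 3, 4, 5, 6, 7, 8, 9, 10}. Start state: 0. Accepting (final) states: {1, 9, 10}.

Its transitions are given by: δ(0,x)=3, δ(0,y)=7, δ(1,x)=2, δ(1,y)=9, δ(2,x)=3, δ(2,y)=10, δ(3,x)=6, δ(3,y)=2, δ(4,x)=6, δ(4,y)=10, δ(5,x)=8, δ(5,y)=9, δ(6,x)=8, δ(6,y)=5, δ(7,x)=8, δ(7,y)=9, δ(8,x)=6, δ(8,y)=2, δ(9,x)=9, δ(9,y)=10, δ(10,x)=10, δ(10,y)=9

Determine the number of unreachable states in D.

2

Starting at 0 and following transitions, the reachable set is {0, 2, 3, 5, 6, 7, 8, 9, 10}. That leaves 1, 4 unreachable — 2 in total.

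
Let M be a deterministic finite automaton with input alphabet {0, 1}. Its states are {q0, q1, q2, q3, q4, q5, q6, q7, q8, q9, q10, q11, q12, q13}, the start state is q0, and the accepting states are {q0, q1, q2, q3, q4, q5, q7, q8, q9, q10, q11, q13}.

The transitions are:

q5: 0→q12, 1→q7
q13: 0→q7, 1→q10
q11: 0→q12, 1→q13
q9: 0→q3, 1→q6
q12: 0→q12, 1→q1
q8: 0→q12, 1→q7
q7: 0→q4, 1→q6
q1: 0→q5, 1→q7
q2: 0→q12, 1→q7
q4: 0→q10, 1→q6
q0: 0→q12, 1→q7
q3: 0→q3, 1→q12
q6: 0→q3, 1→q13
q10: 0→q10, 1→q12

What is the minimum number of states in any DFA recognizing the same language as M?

8

States {q2,q8,q9,q11} cannot be reached from the start state, so discard them.
Initial partition by acceptance: {q0,q1,q3,q4,q5,q7,q10,q13} | {q6,q12}.
On input 0, block {q0,q1,q3,q4,q5,q7,q10,q13} splits into {q1,q3,q4,q7,q10,q13} and {q0,q5}.
Refine {q1,q3,q4,q7,q10,q13} on symbol 0: members go to different blocks, giving {q3,q4,q7,q10,q13} and {q1}.
On input 1, block {q3,q4,q7,q10,q13} splits into {q3,q4,q7,q10} and {q13}.
Refine {q6,q12} on symbol 0: members go to different blocks, giving {q6} and {q12}.
Split {q3,q4,q7,q10} by δ(·,1) → {q3,q10} and {q4,q7}.
On input 0, block {q4,q7} splits into {q4} and {q7}.
The partition is now stable with 8 blocks: {q3,q10} | {q6} | {q0,q5} | {q1} | {q13} | {q12} | {q4} | {q7}.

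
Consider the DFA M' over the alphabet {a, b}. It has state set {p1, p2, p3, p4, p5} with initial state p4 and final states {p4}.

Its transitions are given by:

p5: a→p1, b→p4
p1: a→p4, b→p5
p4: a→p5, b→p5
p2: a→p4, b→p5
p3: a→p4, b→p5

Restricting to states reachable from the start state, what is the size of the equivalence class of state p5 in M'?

First remove the unreachable states {p2,p3}; 3 states remain.
Start with accepting vs non-accepting: {p4} | {p1,p5}.
On input a, block {p1,p5} splits into {p1} and {p5}.
Stable partition: {p4} | {p1} | {p5} — 3 equivalence classes.
State p5 belongs to the block {p5}, which has 1 states.

1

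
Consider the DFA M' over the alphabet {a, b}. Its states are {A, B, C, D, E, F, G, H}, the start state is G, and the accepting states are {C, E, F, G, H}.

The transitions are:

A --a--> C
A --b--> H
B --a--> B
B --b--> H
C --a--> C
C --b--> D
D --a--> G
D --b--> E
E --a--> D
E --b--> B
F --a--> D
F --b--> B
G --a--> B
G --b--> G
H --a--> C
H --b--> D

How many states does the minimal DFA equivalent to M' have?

First remove the unreachable states {A,F}; 6 states remain.
Start with accepting vs non-accepting: {C,E,G,H} | {B,D}.
Refine {C,E,G,H} on symbol a: members go to different blocks, giving {C,H} and {E,G}.
On input a, block {B,D} splits into {B} and {D}.
Split {E,G} by δ(·,a) → {E} and {G}.
No further refinement is possible. Final partition (5 blocks): {C,H} | {B} | {E} | {D} | {G}.

5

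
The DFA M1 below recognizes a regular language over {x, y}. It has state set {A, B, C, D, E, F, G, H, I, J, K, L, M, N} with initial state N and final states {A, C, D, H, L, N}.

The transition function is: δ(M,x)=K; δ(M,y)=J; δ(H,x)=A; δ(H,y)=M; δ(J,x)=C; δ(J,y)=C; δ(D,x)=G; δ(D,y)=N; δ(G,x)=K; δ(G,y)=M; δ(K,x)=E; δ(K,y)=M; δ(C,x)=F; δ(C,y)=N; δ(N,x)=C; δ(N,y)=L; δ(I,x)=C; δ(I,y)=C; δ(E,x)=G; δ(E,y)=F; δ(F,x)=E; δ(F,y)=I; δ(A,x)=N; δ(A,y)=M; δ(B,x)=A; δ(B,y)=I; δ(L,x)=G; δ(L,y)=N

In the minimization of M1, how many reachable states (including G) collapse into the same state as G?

3

First remove the unreachable states {A,B,D,H}; 10 states remain.
Initial partition by acceptance: {C,L,N} | {E,F,G,I,J,K,M}.
On input x, block {C,L,N} splits into {C,L} and {N}.
On input x, block {E,F,G,I,J,K,M} splits into {E,F,G,K,M} and {I,J}.
On input y, block {E,F,G,K,M} splits into {E,G,K} and {F,M}.
Refine {C,L} on symbol x: members go to different blocks, giving {C} and {L}.
The partition is now stable with 6 blocks: {C} | {E,G,K} | {N} | {I,J} | {F,M} | {L}.
The equivalence class containing G is {E,G,K}, of size 3.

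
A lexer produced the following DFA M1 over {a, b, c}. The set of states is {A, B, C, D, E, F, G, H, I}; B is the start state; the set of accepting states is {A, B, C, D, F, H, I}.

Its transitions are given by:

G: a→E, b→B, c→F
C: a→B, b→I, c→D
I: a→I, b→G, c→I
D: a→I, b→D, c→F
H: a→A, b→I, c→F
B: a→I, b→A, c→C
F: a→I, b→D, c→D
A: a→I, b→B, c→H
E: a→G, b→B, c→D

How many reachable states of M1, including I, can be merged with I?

1

All states are reachable from the start state.
Start with accepting vs non-accepting: {A,B,C,D,F,H,I} | {E,G}.
Refine {A,B,C,D,F,H,I} on symbol b: members go to different blocks, giving {A,B,C,D,F,H} and {I}.
On input a, block {A,B,C,D,F,H} splits into {A,B,D,F} and {C,H}.
Refine {A,B,D,F} on symbol c: members go to different blocks, giving {A,B} and {D,F}.
No further refinement is possible. Final partition (5 blocks): {A,B} | {E,G} | {I} | {C,H} | {D,F}.
The equivalence class containing I is {I}, of size 1.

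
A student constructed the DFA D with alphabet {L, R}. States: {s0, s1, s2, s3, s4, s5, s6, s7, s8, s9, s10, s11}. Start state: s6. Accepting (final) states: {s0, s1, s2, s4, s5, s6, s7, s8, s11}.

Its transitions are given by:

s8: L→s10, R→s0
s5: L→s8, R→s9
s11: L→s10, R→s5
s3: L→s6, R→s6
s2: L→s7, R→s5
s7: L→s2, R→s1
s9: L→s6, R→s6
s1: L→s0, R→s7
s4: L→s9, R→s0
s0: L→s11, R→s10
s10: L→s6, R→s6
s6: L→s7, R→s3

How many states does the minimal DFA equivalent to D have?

7

Reachable states from the start: {s0,s1,s2,s3,s5,s6,s7,s8,s9,s10,s11}. Unreachable: {s4} — drop them.
Start with accepting vs non-accepting: {s0,s1,s2,s5,s6,s7,s8,s11} | {s3,s9,s10}.
Split {s0,s1,s2,s5,s6,s7,s8,s11} by δ(·,L) → {s0,s1,s2,s5,s6,s7} and {s8,s11}.
On input L, block {s0,s1,s2,s5,s6,s7} splits into {s1,s2,s6,s7} and {s0,s5}.
Refine {s1,s2,s6,s7} on symbol L: members go to different blocks, giving {s2,s6,s7} and {s1}.
On input R, block {s2,s6,s7} splits into {s2} and {s6} and {s7}.
No further refinement is possible. Final partition (7 blocks): {s2} | {s3,s9,s10} | {s8,s11} | {s0,s5} | {s1} | {s6} | {s7}.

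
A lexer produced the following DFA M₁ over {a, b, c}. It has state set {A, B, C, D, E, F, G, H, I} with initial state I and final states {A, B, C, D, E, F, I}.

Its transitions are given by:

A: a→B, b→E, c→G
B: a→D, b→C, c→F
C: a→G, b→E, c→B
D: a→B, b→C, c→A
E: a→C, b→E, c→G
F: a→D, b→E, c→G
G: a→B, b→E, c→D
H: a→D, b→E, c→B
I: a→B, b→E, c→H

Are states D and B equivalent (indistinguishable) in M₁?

Yes

Every state is reachable, so we keep all 9.
P0 = {A,B,C,D,E,F,I} | {G,H}.
On input a, block {A,B,C,D,E,F,I} splits into {A,B,D,E,F,I} and {C}.
Split {A,B,D,E,F,I} by δ(·,a) → {A,B,D,F,I} and {E}.
Split {A,B,D,F,I} by δ(·,b) → {A,F,I} and {B,D}.
The partition is now stable with 5 blocks: {A,F,I} | {G,H} | {C} | {E} | {B,D}.
D and B lie in the same block of the stable partition, so they are equivalent — no string distinguishes them.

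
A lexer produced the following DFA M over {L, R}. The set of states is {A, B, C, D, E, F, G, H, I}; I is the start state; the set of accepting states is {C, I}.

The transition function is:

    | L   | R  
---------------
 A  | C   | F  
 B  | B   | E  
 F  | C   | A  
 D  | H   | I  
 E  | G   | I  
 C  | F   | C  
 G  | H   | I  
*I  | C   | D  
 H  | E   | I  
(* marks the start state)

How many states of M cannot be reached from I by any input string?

BFS from I reaches {A, C, D, E, F, G, H, I}; the 1 state(s) B are never visited.

1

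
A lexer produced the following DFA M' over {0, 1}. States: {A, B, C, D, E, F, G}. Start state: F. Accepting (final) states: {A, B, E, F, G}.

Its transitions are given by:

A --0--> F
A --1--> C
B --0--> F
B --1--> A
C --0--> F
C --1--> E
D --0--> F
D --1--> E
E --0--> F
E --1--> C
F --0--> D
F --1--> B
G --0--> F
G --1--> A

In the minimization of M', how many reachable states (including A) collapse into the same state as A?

Reachable states from the start: {A,B,C,D,E,F}. Unreachable: {G} — drop them.
P0 = {A,B,E,F} | {C,D}.
Refine {A,B,E,F} on symbol 0: members go to different blocks, giving {A,B,E} and {F}.
Split {A,B,E} by δ(·,1) → {A,E} and {B}.
The partition is now stable with 4 blocks: {A,E} | {C,D} | {F} | {B}.
State A belongs to the block {A,E}, which has 2 states.

2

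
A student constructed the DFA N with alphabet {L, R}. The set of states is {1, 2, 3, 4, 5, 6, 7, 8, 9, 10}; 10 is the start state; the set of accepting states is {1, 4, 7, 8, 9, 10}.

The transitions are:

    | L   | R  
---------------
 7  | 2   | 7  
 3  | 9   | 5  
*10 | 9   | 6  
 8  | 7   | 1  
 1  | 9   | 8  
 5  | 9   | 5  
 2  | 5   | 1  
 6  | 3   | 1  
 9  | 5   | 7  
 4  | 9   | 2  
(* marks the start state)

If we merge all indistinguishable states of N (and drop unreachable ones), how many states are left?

Reachable states from the start: {1,2,3,5,6,7,8,9,10}. Unreachable: {4} — drop them.
Start with accepting vs non-accepting: {1,7,8,9,10} | {2,3,5,6}.
Refine {1,7,8,9,10} on symbol L: members go to different blocks, giving {1,8,10} and {7,9}.
Split {1,8,10} by δ(·,R) → {1,8} and {10}.
Split {2,3,5,6} by δ(·,L) → {2,6} and {3,5}.
Refine {7,9} on symbol L: members go to different blocks, giving {7} and {9}.
On input L, block {1,8} splits into {1} and {8}.
No further refinement is possible. Final partition (7 blocks): {1} | {2,6} | {7} | {10} | {3,5} | {9} | {8}.

7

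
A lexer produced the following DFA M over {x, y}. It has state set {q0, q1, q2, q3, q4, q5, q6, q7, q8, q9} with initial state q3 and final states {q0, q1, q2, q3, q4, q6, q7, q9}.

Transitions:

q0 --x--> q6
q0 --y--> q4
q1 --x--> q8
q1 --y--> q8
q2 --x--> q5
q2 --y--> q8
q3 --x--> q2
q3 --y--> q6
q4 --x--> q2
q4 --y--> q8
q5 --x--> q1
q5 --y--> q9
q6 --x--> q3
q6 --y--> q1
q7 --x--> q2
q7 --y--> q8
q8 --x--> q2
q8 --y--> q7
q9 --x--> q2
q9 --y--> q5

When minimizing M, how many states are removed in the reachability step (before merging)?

2

Starting at q3 and following transitions, the reachable set is {q1, q2, q3, q5, q6, q7, q8, q9}. That leaves q0, q4 unreachable — 2 in total.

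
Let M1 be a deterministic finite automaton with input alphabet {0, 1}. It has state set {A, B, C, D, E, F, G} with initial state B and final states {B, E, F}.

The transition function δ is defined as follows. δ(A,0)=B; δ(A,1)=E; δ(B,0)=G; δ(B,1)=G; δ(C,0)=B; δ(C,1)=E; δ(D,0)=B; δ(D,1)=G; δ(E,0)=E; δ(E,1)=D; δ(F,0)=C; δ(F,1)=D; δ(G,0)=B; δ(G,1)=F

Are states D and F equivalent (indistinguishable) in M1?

No

States {A} cannot be reached from the start state, so discard them.
Initial partition by acceptance: {B,E,F} | {C,D,G}.
Split {B,E,F} by δ(·,0) → {B,F} and {E}.
On input 1, block {C,D,G} splits into {C} and {D} and {G}.
On input 0, block {B,F} splits into {B} and {F}.
Stable partition: {B} | {C} | {E} | {D} | {G} | {F} — 6 equivalence classes.
D and F end up in different blocks, so they are distinguishable. For instance, the string 'ε' is accepted from only F.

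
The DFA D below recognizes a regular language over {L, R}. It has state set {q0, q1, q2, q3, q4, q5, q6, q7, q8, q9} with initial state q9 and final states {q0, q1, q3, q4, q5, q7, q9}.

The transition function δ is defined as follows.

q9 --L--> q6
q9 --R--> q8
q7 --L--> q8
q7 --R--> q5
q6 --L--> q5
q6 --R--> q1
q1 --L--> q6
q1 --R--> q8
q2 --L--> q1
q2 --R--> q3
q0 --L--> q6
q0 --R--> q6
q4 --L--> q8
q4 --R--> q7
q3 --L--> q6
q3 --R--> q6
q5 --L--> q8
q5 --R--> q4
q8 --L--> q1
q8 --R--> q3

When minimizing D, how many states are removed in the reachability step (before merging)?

No path from q9 leads to q0, q2; the other 8 states are all reachable.

2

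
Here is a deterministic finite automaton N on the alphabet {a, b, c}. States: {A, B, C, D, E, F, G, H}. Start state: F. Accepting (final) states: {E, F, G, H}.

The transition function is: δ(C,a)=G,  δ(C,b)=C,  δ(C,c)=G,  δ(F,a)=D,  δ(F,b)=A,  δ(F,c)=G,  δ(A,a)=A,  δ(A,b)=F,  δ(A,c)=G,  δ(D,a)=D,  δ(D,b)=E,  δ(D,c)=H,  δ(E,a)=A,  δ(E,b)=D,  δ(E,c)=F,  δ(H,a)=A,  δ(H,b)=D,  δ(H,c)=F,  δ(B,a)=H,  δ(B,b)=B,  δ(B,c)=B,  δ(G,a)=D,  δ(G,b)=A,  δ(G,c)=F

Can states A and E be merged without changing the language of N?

First remove the unreachable states {B,C}; 6 states remain.
Initial partition by acceptance: {E,F,G,H} | {A,D}.
The partition is now stable with 2 blocks: {E,F,G,H} | {A,D}.
A and E end up in different blocks, so they are distinguishable. For instance, the string 'ε' is accepted from only E.

No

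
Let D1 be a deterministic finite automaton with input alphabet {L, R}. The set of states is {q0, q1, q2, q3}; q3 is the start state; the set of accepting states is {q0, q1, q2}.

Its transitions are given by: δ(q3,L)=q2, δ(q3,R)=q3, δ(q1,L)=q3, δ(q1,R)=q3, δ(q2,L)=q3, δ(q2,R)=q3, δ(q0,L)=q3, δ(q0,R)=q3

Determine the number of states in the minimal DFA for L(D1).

2

States {q0,q1} cannot be reached from the start state, so discard them.
P0 = {q2} | {q3}.
Stable partition: {q2} | {q3} — 2 equivalence classes.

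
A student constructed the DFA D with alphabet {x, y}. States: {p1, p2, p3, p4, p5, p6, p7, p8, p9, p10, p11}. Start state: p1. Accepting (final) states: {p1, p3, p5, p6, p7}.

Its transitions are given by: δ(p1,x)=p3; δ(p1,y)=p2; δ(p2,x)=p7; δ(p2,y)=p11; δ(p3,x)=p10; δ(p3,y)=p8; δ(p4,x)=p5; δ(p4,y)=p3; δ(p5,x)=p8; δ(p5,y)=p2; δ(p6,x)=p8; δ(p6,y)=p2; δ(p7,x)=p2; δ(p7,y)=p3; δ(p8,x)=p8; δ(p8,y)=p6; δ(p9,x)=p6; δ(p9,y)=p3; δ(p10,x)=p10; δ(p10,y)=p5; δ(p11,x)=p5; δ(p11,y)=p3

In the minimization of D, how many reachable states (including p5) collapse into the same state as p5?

2

Reachable states from the start: {p1,p2,p3,p5,p6,p7,p8,p10,p11}. Unreachable: {p4,p9} — drop them.
P0 = {p1,p3,p5,p6,p7} | {p2,p8,p10,p11}.
On input x, block {p1,p3,p5,p6,p7} splits into {p3,p5,p6,p7} and {p1}.
On input y, block {p3,p5,p6,p7} splits into {p3,p5,p6} and {p7}.
Split {p2,p8,p10,p11} by δ(·,x) → {p8,p10} and {p2} and {p11}.
Refine {p3,p5,p6} on symbol y: members go to different blocks, giving {p5,p6} and {p3}.
No further refinement is possible. Final partition (7 blocks): {p5,p6} | {p8,p10} | {p1} | {p7} | {p2} | {p11} | {p3}.
The equivalence class containing p5 is {p5,p6}, of size 2.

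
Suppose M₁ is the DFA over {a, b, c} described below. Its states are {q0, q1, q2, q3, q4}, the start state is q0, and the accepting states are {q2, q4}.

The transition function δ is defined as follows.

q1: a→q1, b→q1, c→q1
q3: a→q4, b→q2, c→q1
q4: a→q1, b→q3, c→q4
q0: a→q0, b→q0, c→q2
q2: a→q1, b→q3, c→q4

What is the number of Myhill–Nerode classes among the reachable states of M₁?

4

All states are reachable from the start state.
Initial partition by acceptance: {q2,q4} | {q0,q1,q3}.
On input a, block {q0,q1,q3} splits into {q0,q1} and {q3}.
Split {q0,q1} by δ(·,c) → {q0} and {q1}.
Stable partition: {q2,q4} | {q0} | {q3} | {q1} — 4 equivalence classes.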